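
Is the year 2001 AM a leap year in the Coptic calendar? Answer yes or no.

2001 mod 4 = 1; in the Coptic calendar a year is leap when year mod 4 = 3, so it is a common year.

no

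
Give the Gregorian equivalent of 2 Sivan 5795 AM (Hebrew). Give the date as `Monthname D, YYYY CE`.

June 9, 2035 CE

Both dates share Julian Day Number 2464488; in the Gregorian calendar that is 9 June 2035 CE.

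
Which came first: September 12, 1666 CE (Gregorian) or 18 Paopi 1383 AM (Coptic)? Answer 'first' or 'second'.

Converting both to JDN: 2329809 vs 2329852; the smaller is the first.

first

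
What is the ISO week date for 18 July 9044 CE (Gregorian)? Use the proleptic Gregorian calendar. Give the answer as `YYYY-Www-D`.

The weekday is Thursday (ISO weekday 4).
That Thursday belongs to ISO week 29 of ISO year 9044.

9044-W29-4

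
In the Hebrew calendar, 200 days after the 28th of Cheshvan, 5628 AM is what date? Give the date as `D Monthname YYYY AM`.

JDN of the 28th of Cheshvan, 5628 AM = 2403297.
2403297 + 200 = 2403497.
JDN 2403497 in the Hebrew calendar is 23 Sivan 5628 AM.

23 Sivan 5628 AM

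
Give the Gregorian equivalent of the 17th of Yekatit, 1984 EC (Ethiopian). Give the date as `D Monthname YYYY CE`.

Julian Day Number of the source date = 2448678.
Converting JDN 2448678 to the Gregorian calendar gives 25 February 1992 CE.

25 February 1992 CE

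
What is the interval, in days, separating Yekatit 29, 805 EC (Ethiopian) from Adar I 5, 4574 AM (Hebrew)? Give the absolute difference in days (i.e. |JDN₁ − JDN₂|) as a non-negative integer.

340

JDN of the first date = 2018060.
JDN of the second date = 2018400.
|2018400 − 2018060| = 340.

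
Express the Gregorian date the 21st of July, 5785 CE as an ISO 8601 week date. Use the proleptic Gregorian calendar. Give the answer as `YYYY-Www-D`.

5785-W29-4

The weekday is Thursday (ISO weekday 4).
That Thursday belongs to ISO week 29 of ISO year 5785.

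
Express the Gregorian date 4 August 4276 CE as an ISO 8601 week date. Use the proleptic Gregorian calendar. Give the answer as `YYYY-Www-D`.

The weekday is Friday (ISO weekday 5).
That Friday belongs to ISO week 31 of ISO year 4276.

4276-W31-5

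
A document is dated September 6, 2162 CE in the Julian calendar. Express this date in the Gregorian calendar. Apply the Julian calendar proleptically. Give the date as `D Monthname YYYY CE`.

20 September 2162 CE

For dates in this range the Gregorian date is 14 days ahead of the Julian.
6 September 2162 Julian + 14 days → 20 September 2162 Gregorian.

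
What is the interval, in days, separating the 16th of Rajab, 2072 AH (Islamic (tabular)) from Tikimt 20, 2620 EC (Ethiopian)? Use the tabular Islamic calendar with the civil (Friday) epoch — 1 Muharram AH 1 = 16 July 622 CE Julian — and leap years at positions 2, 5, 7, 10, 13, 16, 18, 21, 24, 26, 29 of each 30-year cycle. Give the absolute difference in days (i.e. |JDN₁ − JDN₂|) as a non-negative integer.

JDN of the first date = 2682525.
JDN of the second date = 2680860.
|2680860 − 2682525| = 1665.

1665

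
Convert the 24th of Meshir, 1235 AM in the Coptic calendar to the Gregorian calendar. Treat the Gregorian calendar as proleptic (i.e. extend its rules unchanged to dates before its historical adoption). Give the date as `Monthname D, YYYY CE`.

February 28, 1519 CE

Both dates share Julian Day Number 2275921; in the Gregorian calendar that is 28 February 1519 CE.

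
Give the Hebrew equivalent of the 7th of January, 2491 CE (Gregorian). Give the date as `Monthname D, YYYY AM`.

Julian Day Number of the source date = 2630886.
Converting JDN 2630886 to the Hebrew calendar gives 26 Tevet 6251 AM.

Tevet 26, 6251 AM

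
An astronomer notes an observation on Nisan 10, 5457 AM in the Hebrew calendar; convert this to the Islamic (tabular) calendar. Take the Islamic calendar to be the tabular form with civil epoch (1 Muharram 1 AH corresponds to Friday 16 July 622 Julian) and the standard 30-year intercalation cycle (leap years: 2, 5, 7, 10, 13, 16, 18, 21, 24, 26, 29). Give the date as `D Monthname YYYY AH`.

Both dates share Julian Day Number 2340968; in the tabular Islamic calendar that is 9 Ramadan 1108 AH.

9 Ramadan 1108 AH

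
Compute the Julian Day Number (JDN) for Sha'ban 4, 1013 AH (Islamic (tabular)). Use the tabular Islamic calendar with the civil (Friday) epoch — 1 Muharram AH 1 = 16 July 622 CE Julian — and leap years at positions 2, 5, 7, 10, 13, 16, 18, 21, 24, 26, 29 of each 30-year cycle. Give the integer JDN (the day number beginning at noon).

2307269

Equivalently 26 December 1604 (Gregorian).
JDN 2451545 is 1 January 2000 CE (Gregorian); the target day is −144276 days from there, so JDN = 2307269.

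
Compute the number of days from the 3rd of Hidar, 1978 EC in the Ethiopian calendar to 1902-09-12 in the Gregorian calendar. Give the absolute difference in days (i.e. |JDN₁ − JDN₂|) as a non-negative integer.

30377

First date → JDN 2446382; second date → JDN 2416005.
The interval is |2446382 − 2416005| = 30377 days.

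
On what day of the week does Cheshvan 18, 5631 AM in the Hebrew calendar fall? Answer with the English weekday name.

Equivalently 12 November 1870 Gregorian, JDN 2404379.
JDN 2404379 mod 7 = 5, and JDN 0 was a Monday, so this is a Saturday.

Saturday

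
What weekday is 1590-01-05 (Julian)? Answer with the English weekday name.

This is JDN 2301810 (15 January 1590 Gregorian).
2301810 ≡ 0 (mod 7); counting from Monday = 0 gives Monday.

Monday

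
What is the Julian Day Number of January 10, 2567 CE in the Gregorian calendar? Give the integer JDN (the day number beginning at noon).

2658647

JDN 2400001 is 17 November 1858 CE (Gregorian), MJD 0; the target day is +258646 days from there, so JDN = 2658647.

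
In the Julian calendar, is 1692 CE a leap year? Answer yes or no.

1692 mod 4 = 0, so it is a leap year in the Julian calendar.

yes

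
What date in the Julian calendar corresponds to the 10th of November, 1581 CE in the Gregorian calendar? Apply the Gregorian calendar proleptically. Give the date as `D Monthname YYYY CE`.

31 October 1581 CE

For dates in this range the Gregorian date is 10 days ahead of the Julian.
10 November 1581 Gregorian − 10 days → 31 October 1581 Julian.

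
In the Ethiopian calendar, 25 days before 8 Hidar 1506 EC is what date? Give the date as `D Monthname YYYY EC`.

13 Tikimt 1506 EC

The starting date is JDN 2273989; 2273989 − 25 = 2273964.
JDN 2273964 corresponds to 13 Tikimt 1506 EC.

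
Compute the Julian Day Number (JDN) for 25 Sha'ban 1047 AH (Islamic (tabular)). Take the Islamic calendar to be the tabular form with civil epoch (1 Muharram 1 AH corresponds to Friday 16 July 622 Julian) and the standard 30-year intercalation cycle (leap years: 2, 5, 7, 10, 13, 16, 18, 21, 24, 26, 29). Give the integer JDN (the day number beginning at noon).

In the Gregorian calendar the same day is 12 January 1638.
JDN 2299161 is 15 October 1582 CE (Gregorian); the target day is +20178 days from there, so JDN = 2319339.

2319339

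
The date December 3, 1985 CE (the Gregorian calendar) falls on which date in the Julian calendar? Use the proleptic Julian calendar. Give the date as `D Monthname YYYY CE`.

20 November 1985 CE

The Julian–Gregorian offset here is 13 days (Julian trailing).
3 December 1985 Gregorian − 13 days → 20 November 1985 Julian.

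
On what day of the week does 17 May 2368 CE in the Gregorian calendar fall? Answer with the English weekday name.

2586091 ≡ 4 (mod 7); counting from Monday = 0 gives Friday.

Friday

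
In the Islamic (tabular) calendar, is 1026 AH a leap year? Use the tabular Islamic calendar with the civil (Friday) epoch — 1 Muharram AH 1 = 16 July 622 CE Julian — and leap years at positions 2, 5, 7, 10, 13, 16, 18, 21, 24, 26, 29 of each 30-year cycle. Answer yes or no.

Year 1026 AH is year 6 of its 30-year cycle; leap positions are 2, 5, 7, 10, 13, 16, 18, 21, 24, 26, 29, so it is a common year (354 days).

no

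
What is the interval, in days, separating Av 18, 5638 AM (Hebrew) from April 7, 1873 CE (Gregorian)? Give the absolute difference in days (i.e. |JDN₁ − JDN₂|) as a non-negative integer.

First date → JDN 2407214; second date → JDN 2405256.
The interval is |2407214 − 2405256| = 1958 days.

1958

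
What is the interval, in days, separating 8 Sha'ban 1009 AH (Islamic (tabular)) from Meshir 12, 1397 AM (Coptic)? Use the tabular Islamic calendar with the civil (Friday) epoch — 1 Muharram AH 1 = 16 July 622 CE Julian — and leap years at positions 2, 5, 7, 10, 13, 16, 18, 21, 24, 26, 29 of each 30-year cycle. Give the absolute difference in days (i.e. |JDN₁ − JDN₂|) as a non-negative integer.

29224

First date → JDN 2305856; second date → JDN 2335080.
The interval is |2305856 − 2335080| = 29224 days.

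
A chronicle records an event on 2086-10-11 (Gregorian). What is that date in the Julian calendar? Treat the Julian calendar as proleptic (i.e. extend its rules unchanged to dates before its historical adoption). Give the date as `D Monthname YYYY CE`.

The Julian–Gregorian offset here is 13 days (Julian trailing).
11 October 2086 Gregorian − 13 days → 28 September 2086 Julian.

28 September 2086 CE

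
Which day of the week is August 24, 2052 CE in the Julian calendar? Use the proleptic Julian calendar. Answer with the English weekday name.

Equivalently 6 September 2052 Gregorian, JDN 2470787.
JDN 2470787 mod 7 = 4, and JDN 0 was a Monday, so this is a Friday.

Friday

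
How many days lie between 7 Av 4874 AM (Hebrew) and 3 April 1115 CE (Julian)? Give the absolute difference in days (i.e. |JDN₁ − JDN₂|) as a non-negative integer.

265

JDN of the first date = 2128139.
JDN of the second date = 2128404.
|2128404 − 2128139| = 265.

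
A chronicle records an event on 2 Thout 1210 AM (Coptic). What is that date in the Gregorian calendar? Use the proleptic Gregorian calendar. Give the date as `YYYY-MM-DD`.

1493-09-08

Julian Day Number of the source date = 2266618.
Converting JDN 2266618 to the Gregorian calendar gives 8 September 1493 CE.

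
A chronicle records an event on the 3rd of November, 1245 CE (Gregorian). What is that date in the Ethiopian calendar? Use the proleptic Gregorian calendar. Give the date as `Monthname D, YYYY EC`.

Tikimt 30, 1238 EC

Julian Day Number of the source date = 2176094.
Converting JDN 2176094 to the Ethiopian calendar gives 30 Tikimt 1238 EC.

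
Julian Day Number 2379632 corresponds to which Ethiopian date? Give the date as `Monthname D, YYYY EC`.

Yekatit 4, 1795 EC

JDN 2379632 is 10 February 1803 in the Gregorian calendar.
In the Ethiopian calendar that day is Yekatit 4, 1795 EC.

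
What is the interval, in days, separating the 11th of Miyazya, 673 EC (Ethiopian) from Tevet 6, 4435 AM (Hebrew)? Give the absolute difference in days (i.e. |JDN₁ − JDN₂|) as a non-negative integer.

JDN of the first date = 1969889.
JDN of the second date = 1967581.
|1967581 − 1969889| = 2308.

2308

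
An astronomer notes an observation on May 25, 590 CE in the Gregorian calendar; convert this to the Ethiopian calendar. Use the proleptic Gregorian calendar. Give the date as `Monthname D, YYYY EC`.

Julian Day Number of the source date = 1936698.
Converting JDN 1936698 to the Ethiopian calendar gives 28 Ginbot 582 EC.

Ginbot 28, 582 EC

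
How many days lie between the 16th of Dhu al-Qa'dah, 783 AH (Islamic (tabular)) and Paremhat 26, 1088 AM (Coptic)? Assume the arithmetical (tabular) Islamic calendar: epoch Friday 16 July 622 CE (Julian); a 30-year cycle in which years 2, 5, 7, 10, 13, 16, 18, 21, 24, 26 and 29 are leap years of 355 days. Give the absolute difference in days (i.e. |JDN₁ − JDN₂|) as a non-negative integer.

JDN of the first date = 2225865.
JDN of the second date = 2222262.
|2222262 − 2225865| = 3603.

3603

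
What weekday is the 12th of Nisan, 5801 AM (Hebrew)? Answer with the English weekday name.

Equivalently 13 April 2041 Gregorian, JDN 2466623.
Since JDN mod 7 = 5 (0 = Monday), the day is Saturday.

Saturday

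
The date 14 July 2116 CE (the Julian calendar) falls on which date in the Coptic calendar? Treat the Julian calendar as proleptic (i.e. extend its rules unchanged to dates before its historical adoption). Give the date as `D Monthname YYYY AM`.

The source date corresponds to 28 July 2116 in the Gregorian calendar (JDN 2494122).
That day falls on 20 Epip 1832 AM in the Coptic calendar.

20 Epip 1832 AM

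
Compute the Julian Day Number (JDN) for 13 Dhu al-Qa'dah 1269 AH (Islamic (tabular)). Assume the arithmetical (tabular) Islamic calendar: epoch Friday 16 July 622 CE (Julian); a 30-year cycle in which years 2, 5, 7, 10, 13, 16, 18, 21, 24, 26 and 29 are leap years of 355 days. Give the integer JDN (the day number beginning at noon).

In the Gregorian calendar the same day is 18 August 1853.
JDN 2451545 is 1 January 2000 CE (Gregorian); the target day is −53461 days from there, so JDN = 2398084.

2398084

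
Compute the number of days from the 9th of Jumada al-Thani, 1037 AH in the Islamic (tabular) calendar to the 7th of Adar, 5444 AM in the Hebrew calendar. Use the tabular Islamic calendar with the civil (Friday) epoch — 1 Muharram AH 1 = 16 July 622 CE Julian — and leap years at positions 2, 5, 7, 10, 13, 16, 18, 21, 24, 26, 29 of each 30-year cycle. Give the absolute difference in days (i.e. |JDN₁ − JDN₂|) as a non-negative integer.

20461

JDN of the first date = 2315720.
JDN of the second date = 2336181.
|2336181 − 2315720| = 20461.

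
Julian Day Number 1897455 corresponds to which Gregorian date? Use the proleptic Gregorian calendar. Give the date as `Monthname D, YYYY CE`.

December 14, 482 CE

Counting from JDN 2299161 = 15 Oct 1582 gives an offset of -401706 days.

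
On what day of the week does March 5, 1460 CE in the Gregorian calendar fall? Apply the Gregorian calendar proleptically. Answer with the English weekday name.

Monday

JDN 2254378 mod 7 = 0, and JDN 0 was a Monday, so this is a Monday.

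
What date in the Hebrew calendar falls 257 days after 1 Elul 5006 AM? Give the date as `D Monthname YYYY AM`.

Counting 257 days forward from JDN 2176386 reaches JDN 2176643, which is 22 Iyar 5007 AM.

22 Iyar 5007 AM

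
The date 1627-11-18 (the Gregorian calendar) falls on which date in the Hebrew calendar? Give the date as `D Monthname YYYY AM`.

Both dates share Julian Day Number 2315631; in the Hebrew calendar that is 10 Kislev 5388 AM.

10 Kislev 5388 AM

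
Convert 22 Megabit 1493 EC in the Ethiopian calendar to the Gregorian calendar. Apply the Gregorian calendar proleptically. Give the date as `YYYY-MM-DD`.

1501-03-28

Both dates share Julian Day Number 2269375; in the Gregorian calendar that is 28 March 1501 CE.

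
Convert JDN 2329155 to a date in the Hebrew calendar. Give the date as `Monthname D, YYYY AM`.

Kislev 9, 5425 AM

The Gregorian equivalent of JDN 2329155 is 27 November 1664.
In the Hebrew calendar that day is Kislev 9, 5425 AM.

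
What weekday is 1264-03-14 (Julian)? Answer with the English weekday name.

Friday

Equivalently 21 March 1264 Gregorian, JDN 2182807.
JDN 2182807 mod 7 = 4, and JDN 0 was a Monday, so this is a Friday.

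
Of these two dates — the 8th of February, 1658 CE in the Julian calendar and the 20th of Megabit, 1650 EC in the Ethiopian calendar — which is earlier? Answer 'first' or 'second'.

first

First date → JDN 2326681; second date → JDN 2326717.
JDN 2326681 < JDN 2326717, so the first date is earlier.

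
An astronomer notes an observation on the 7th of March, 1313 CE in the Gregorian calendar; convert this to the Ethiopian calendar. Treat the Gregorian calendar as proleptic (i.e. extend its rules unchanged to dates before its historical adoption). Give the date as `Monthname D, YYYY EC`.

Julian Day Number of the source date = 2200689.
Converting JDN 2200689 to the Ethiopian calendar gives 3 Megabit 1305 EC.

Megabit 3, 1305 EC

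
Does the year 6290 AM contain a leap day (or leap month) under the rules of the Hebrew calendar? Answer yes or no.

Hebrew year 6290 is year 1 of its 19-year Metonic cycle; leap years are at positions 3, 6, 8, 11, 14, 17, 19, so it is a common year (12 months).

no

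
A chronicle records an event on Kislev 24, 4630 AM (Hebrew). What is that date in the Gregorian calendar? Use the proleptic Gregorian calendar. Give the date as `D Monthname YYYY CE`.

Julian Day Number of the source date = 2038796.
Converting JDN 2038796 to the Gregorian calendar gives 6 December 869 CE.

6 December 869 CE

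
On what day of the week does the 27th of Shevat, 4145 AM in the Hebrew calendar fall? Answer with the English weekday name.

Saturday

Equivalently 26 January 385 Gregorian, JDN 1861704.
Since JDN mod 7 = 5 (0 = Monday), the day is Saturday.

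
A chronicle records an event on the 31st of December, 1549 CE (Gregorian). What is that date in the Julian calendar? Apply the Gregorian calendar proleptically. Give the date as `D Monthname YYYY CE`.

For dates in this range the Gregorian date is 10 days ahead of the Julian.
31 December 1549 Gregorian − 10 days → 21 December 1549 Julian.

21 December 1549 CE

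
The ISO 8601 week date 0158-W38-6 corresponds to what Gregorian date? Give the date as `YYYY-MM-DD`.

ISO week 1 of 158 is the week containing the first Thursday of 158.
Week 38, day 6 (Saturday) lands on 0158-09-23.

0158-09-23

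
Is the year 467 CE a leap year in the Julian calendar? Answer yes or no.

467 mod 4 = 3, so it is a common year in the Julian calendar.

no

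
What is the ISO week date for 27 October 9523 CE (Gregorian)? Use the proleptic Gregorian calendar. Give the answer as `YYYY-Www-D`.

The weekday is Saturday (ISO weekday 6).
That Saturday belongs to ISO week 43 of ISO year 9523.

9523-W43-6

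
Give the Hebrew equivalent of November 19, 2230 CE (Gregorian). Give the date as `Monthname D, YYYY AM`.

Both dates share Julian Day Number 2535873; in the Hebrew calendar that is 12 Kislev 5991 AM.

Kislev 12, 5991 AM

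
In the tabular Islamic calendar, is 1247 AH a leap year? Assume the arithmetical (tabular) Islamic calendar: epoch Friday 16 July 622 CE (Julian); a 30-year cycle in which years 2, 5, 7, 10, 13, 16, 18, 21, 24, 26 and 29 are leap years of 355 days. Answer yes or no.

no

Year 1247 AH is year 17 of its 30-year cycle; leap positions are 2, 5, 7, 10, 13, 16, 18, 21, 24, 26, 29, so it is a common year (354 days).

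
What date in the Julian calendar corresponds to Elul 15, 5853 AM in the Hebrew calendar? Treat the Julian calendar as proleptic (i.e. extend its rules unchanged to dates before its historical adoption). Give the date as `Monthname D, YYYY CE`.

Both dates share Julian Day Number 2485762; in the Julian calendar that is 24 August 2093 CE.

August 24, 2093 CE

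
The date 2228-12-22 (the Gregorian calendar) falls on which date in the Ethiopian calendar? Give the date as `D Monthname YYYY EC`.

Julian Day Number of the source date = 2535176.
Converting JDN 2535176 to the Ethiopian calendar gives 11 Tahsas 2221 EC.

11 Tahsas 2221 EC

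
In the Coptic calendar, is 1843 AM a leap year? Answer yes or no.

1843 mod 4 = 3; in the Coptic calendar a year is leap when year mod 4 = 3, so it is a leap year.

yes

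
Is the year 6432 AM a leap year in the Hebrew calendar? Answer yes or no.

Hebrew year 6432 is year 10 of its 19-year Metonic cycle; leap years are at positions 3, 6, 8, 11, 14, 17, 19, so it is a common year (12 months).

no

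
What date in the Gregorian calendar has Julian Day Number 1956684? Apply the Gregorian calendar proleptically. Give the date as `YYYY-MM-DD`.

JDN 2451545 is 1 Jan 2000; 1956684 is −494861 days from there.

0645-02-12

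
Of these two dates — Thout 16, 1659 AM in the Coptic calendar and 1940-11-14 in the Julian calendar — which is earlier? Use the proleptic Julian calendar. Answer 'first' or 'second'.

second

The two dates have Julian Day Numbers 2430629 and 2429961 respectively.
Since 2429961 < 2430629, the second date comes first.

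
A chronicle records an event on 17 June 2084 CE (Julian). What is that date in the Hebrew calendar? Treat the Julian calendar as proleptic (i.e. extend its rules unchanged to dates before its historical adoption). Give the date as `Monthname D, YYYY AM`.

Both dates share Julian Day Number 2482407; in the Hebrew calendar that is 27 Sivan 5844 AM.

Sivan 27, 5844 AM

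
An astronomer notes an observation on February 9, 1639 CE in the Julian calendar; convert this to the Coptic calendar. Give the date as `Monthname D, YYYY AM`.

Meshir 15, 1355 AM

The source date corresponds to 19 February 1639 in the Gregorian calendar (JDN 2319742).
That day falls on 15 Meshir 1355 AM in the Coptic calendar.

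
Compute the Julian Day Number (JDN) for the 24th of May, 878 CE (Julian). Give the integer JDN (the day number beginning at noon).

In the proleptic Gregorian calendar the same day is 28 May 878.
JDN 2451545 is 1 January 2000 CE (Gregorian); the target day is −409654 days from there, so JDN = 2041891.

2041891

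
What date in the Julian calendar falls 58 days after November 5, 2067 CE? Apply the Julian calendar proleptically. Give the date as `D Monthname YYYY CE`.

Counting 58 days forward from JDN 2476338 reaches JDN 2476396, which is 2 January 2068 CE.

2 January 2068 CE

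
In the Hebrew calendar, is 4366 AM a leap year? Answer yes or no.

no

Hebrew year 4366 is year 15 of its 19-year Metonic cycle; leap years are at positions 3, 6, 8, 11, 14, 17, 19, so it is a common year (12 months).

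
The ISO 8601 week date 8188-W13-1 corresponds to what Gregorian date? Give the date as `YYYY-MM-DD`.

8188-03-24

ISO week 1 of 8188 is the week containing the first Thursday of 8188.
Week 13, day 1 (Monday) lands on 8188-03-24.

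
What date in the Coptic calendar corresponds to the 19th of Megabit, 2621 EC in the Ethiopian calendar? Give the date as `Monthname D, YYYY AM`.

Julian Day Number of the source date = 2681374.
Converting JDN 2681374 to the Coptic calendar gives 19 Paremhat 2345 AM.

Paremhat 19, 2345 AM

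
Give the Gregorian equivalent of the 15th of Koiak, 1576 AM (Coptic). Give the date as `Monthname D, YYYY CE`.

December 24, 1859 CE

Both dates share Julian Day Number 2400403; in the Gregorian calendar that is 24 December 1859 CE.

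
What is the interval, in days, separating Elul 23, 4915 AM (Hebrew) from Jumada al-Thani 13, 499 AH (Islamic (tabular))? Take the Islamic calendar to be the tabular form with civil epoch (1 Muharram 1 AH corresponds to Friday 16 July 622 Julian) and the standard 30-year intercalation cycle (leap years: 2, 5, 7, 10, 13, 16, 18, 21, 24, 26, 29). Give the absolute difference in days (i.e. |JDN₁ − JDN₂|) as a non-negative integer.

18081

JDN of the first date = 2143156.
JDN of the second date = 2125075.
|2125075 − 2143156| = 18081.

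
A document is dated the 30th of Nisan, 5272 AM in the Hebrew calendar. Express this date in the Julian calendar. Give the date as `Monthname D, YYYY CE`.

April 16, 1512 CE

The source date corresponds to 26 April 1512 in the proleptic Gregorian calendar (JDN 2273422).
That day falls on 16 April 1512 CE in the Julian calendar.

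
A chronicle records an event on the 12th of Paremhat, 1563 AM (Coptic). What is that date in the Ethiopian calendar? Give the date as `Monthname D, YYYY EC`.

Both dates share Julian Day Number 2395741; in the Ethiopian calendar that is 12 Megabit 1839 EC.

Megabit 12, 1839 EC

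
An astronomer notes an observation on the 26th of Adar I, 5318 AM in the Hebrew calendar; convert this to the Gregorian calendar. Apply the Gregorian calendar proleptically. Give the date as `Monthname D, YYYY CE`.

Both dates share Julian Day Number 2290162; in the Gregorian calendar that is 24 February 1558 CE.

February 24, 1558 CE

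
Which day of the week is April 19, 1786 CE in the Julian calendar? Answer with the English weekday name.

In the Gregorian calendar this is 30 April 1786 (JDN 2373503).
2373503 ≡ 6 (mod 7); counting from Monday = 0 gives Sunday.

Sunday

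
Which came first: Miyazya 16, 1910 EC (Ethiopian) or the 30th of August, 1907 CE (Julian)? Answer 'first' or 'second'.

Converting both to JDN: 2421708 vs 2417831; the smaller is the second.

second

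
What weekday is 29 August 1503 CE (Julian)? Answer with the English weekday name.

Equivalently 8 September 1503 Gregorian, JDN 2270269.
2270269 ≡ 1 (mod 7); counting from Monday = 0 gives Tuesday.

Tuesday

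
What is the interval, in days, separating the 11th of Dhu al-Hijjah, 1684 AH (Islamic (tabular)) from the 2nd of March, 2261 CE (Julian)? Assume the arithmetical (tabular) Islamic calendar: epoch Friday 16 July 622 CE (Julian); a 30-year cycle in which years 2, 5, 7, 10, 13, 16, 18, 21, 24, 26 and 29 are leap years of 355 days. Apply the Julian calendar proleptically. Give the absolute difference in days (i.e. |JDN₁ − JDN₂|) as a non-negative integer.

First date → JDN 2545174; second date → JDN 2546949.
The interval is |2545174 − 2546949| = 1775 days.

1775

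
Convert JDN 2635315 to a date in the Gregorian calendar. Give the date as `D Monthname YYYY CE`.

23 February 2503 CE

Counting from JDN 2299161 = 15 Oct 1582 gives an offset of 336154 days.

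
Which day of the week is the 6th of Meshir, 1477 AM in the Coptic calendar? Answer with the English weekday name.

Wednesday

In the Gregorian calendar this is 11 February 1761 (JDN 2364294).
JDN 2364294 mod 7 = 2, and JDN 0 was a Monday, so this is a Wednesday.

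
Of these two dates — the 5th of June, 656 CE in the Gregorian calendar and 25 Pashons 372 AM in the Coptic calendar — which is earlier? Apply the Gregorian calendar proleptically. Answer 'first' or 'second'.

second

Converting both to JDN: 1960815 vs 1960802; the smaller is the second.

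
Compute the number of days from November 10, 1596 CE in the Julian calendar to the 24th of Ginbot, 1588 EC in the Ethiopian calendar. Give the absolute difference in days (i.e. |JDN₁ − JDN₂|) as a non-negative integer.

JDN of the first date = 2304311.
JDN of the second date = 2304136.
|2304136 − 2304311| = 175.

175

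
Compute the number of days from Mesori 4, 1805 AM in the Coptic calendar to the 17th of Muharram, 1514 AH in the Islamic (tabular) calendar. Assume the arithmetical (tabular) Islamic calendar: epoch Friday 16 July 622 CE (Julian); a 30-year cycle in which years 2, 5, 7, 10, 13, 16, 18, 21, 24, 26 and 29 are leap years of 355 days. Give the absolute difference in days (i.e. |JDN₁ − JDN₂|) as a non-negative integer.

339

JDN of the first date = 2484274.
JDN of the second date = 2484613.
|2484613 − 2484274| = 339.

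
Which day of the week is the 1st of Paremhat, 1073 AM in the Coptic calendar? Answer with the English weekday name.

In the proleptic Gregorian calendar this is 5 March 1357 (JDN 2216758).
2216758 ≡ 5 (mod 7); counting from Monday = 0 gives Saturday.

Saturday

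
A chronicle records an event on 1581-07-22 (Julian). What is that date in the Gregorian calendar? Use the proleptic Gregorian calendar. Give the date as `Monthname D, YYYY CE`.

August 1, 1581 CE

For dates in this range the Gregorian date is 10 days ahead of the Julian.
22 July 1581 Julian + 10 days → 1 August 1581 Gregorian.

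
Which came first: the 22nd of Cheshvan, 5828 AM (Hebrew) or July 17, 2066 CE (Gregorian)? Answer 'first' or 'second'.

The two dates have Julian Day Numbers 2476320 and 2475849 respectively.
Since 2475849 < 2476320, the second date comes first.

second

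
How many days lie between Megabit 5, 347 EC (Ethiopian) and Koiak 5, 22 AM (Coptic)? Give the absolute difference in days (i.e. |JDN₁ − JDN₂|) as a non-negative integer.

17987

First date → JDN 1850781; second date → JDN 1832794.
The interval is |1850781 − 1832794| = 17987 days.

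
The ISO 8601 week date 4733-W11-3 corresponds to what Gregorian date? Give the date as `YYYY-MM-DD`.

4733-03-15

ISO week 1 of 4733 is the week containing the first Thursday of 4733.
Week 11, day 3 (Wednesday) lands on 4733-03-15.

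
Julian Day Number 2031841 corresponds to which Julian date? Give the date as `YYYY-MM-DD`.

0850-11-17

The proleptic Gregorian equivalent of JDN 2031841 is 21 November 850.
In the Julian calendar that day is 0850-11-17.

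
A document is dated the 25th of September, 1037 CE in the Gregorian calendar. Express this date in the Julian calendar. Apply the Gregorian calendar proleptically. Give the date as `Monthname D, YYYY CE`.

September 19, 1037 CE

For dates in this range the Gregorian date is 6 days ahead of the Julian.
25 September 1037 Gregorian − 6 days → 19 September 1037 Julian.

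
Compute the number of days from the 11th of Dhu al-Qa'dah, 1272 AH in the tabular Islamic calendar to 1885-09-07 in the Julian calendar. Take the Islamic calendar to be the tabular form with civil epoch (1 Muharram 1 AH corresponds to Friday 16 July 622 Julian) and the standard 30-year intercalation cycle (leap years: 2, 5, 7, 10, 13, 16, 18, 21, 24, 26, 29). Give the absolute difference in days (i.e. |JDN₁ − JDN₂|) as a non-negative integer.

JDN of the first date = 2399145.
JDN of the second date = 2409804.
|2409804 − 2399145| = 10659.

10659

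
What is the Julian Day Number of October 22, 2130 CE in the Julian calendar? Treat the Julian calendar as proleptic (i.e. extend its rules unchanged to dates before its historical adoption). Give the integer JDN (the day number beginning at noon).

2499335

In the Gregorian calendar the same day is 5 November 2130.
JDN 2400001 is 17 November 1858 CE (Gregorian), MJD 0; the target day is +99334 days from there, so JDN = 2499335.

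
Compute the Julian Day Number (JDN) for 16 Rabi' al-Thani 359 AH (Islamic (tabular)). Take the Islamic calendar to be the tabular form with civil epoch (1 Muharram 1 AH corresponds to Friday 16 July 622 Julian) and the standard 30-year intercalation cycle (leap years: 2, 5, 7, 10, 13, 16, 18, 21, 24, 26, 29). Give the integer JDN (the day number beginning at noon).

Equivalently 3 March 970 (proleptic Gregorian).
JDN 2451545 is 1 January 2000 CE (Gregorian); the target day is −376138 days from there, so JDN = 2075407.

2075407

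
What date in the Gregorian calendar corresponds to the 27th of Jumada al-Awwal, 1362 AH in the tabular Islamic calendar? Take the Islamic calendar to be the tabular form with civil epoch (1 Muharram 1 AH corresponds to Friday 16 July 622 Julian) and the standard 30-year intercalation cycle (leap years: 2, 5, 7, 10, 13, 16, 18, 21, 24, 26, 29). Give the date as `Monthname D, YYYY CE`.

Julian Day Number of the source date = 2430877.
Converting JDN 2430877 to the Gregorian calendar gives 1 June 1943 CE.

June 1, 1943 CE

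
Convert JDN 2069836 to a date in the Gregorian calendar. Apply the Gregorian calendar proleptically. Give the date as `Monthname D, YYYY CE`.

December 1, 954 CE

Counting from JDN 2299161 = 15 Oct 1582 gives an offset of -229325 days.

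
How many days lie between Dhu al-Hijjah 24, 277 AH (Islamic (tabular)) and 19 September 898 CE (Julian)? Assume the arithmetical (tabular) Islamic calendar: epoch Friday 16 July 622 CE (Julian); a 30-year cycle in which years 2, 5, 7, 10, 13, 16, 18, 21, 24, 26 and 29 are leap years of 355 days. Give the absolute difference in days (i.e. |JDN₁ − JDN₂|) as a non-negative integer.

2721

First date → JDN 2046593; second date → JDN 2049314.
The interval is |2046593 − 2049314| = 2721 days.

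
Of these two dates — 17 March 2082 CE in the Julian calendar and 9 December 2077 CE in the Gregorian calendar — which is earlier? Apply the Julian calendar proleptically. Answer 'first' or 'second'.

second

Converting both to JDN: 2481584 vs 2480012; the smaller is the second.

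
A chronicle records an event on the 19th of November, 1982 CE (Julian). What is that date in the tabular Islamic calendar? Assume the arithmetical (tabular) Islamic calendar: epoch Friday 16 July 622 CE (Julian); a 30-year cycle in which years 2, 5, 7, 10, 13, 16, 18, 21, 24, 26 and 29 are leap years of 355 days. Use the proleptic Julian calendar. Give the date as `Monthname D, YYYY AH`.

The source date corresponds to 2 December 1982 in the Gregorian calendar (JDN 2445306).
That day falls on 15 Safar 1403 AH in the tabular Islamic calendar.

Safar 15, 1403 AH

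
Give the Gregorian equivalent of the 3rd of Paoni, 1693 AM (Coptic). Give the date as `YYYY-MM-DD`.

1977-06-10

Julian Day Number of the source date = 2443305.
Converting JDN 2443305 to the Gregorian calendar gives 10 June 1977 CE.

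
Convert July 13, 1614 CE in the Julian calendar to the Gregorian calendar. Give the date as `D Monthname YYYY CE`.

23 July 1614 CE

At this point the Julian calendar is 10 days behind the Gregorian.
13 July 1614 Julian + 10 days → 23 July 1614 Gregorian.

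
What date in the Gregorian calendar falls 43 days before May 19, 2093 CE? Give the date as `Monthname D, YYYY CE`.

The starting date is JDN 2485652; 2485652 − 43 = 2485609.
JDN 2485609 corresponds to April 6, 2093 CE.

April 6, 2093 CE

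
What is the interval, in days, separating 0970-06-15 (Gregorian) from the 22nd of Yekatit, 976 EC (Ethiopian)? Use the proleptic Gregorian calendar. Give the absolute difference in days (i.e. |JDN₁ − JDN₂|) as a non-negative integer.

5000

JDN of the first date = 2075511.
JDN of the second date = 2080511.
|2080511 − 2075511| = 5000.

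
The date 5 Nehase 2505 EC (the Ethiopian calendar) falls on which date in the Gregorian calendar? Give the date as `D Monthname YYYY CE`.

Julian Day Number of the source date = 2639141.
Converting JDN 2639141 to the Gregorian calendar gives 15 August 2513 CE.

15 August 2513 CE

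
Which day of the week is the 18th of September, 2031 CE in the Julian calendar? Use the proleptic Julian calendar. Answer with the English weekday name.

In the Gregorian calendar this is 1 October 2031 (JDN 2463141).
JDN 2463141 mod 7 = 2, and JDN 0 was a Monday, so this is a Wednesday.

Wednesday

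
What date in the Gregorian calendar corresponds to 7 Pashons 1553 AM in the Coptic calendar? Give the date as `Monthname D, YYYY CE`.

Both dates share Julian Day Number 2392144; in the Gregorian calendar that is 14 May 1837 CE.

May 14, 1837 CE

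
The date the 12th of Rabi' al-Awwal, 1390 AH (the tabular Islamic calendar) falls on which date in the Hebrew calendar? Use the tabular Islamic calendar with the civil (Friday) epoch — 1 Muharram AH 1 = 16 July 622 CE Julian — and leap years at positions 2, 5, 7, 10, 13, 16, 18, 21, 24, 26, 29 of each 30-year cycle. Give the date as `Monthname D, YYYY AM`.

Iyar 12, 5730 AM

The source date corresponds to 18 May 1970 in the Gregorian calendar (JDN 2440725).
That day falls on 12 Iyar 5730 AM in the Hebrew calendar.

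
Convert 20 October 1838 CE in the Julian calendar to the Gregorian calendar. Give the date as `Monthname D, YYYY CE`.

November 1, 1838 CE

At this point the Julian calendar is 12 days behind the Gregorian.
20 October 1838 Julian + 12 days → 1 November 1838 Gregorian.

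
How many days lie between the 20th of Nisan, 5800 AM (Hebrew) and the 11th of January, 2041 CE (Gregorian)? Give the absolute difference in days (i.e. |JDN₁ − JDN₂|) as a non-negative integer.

283

JDN of the first date = 2466248.
JDN of the second date = 2466531.
|2466531 − 2466248| = 283.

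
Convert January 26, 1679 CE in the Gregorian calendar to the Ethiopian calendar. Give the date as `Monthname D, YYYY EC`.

Tir 21, 1671 EC

Julian Day Number of the source date = 2334328.
Converting JDN 2334328 to the Ethiopian calendar gives 21 Tir 1671 EC.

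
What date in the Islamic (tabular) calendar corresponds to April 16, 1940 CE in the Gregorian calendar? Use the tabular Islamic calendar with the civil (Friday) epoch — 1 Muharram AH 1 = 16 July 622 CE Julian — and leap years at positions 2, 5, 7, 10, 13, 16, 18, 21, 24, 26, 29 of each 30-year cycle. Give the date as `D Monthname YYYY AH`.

Julian Day Number of the source date = 2429736.
Converting JDN 2429736 to the tabular Islamic calendar gives 8 Rabi' al-Awwal 1359 AH.

8 Rabi' al-Awwal 1359 AH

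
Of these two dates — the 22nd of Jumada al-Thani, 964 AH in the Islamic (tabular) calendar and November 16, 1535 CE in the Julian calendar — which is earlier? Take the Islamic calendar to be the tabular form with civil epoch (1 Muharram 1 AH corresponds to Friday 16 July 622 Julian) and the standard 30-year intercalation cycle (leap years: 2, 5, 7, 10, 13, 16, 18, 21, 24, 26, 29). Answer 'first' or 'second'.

second

First date → JDN 2289864; second date → JDN 2282036.
JDN 2282036 < JDN 2289864, so the second date is earlier.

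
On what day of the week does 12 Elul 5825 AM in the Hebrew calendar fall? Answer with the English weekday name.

Sunday

Equivalently 13 September 2065 Gregorian, JDN 2475542.
2475542 ≡ 6 (mod 7); counting from Monday = 0 gives Sunday.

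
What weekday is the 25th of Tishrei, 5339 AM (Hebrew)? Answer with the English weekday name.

This is JDN 2297691 (6 October 1578 Gregorian).
Since JDN mod 7 = 4 (0 = Monday), the day is Friday.

Friday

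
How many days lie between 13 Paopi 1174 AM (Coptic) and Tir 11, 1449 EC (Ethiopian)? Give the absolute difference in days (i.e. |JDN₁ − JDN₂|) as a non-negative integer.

277

First date → JDN 2253510; second date → JDN 2253233.
The interval is |2253510 − 2253233| = 277 days.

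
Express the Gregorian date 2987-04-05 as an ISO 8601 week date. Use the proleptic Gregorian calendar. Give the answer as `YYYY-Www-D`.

2987-W14-4

The weekday is Thursday (ISO weekday 4).
That Thursday belongs to ISO week 14 of ISO year 2987.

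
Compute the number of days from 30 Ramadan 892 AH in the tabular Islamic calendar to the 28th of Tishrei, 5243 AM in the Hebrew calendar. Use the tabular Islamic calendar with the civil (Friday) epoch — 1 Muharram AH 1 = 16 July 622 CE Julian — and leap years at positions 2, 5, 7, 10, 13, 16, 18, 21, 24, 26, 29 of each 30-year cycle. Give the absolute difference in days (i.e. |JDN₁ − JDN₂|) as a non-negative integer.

1804

JDN of the first date = 2264446.
JDN of the second date = 2262642.
|2262642 − 2264446| = 1804.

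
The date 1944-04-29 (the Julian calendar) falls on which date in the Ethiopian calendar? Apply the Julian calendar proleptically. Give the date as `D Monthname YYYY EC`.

4 Ginbot 1936 EC

The source date corresponds to 12 May 1944 in the Gregorian calendar (JDN 2431223).
That day falls on 4 Ginbot 1936 EC in the Ethiopian calendar.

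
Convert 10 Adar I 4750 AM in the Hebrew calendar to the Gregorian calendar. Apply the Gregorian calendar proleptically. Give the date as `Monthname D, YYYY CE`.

February 12, 990 CE

Both dates share Julian Day Number 2082693; in the Gregorian calendar that is 12 February 990 CE.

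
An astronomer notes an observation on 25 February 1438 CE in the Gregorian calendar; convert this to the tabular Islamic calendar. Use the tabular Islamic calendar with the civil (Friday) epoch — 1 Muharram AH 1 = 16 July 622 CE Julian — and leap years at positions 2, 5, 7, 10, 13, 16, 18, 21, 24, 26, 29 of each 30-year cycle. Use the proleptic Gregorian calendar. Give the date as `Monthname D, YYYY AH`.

Both dates share Julian Day Number 2246334; in the tabular Islamic calendar that is 20 Sha'ban 841 AH.

Sha'ban 20, 841 AH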